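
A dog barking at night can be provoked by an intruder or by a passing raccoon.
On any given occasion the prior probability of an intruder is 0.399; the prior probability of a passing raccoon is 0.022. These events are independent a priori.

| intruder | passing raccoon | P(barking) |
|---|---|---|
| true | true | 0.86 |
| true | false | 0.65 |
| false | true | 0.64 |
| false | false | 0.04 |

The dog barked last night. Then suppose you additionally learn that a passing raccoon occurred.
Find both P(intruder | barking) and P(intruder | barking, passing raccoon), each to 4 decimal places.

P(intruder | barking) ≈ 0.8909; P(intruder | barking, passing raccoon) ≈ 0.4715

P(barking) = 0.04·0.601·0.978 + 0.64·0.601·0.022 + 0.65·0.399·0.978 + 0.86·0.399·0.022 = 0.023511 + 0.008462 + 0.253644 + 0.007549 = 0.293166
The intruder-present share is 0.253644 + 0.007549 = 0.261193.
P(intruder | barking) = 0.261193 / 0.293166 ≈ 0.8909

Now condition on the additional information:
Enumerate both values of intruder and weight by the priors:
  P(barking | passing raccoon) = 0.64·0.601 + 0.86·0.399
        = 0.384640 + 0.343140 = 0.727780
Keeping only the intruder-present terms gives 0.343140, so
  P(intruder | barking, passing raccoon) = 0.343140 / 0.727780 ≈ 0.4715
Conditioning on passing raccoon lowers the posterior on intruder: the classic explaining-away effect in a common-effect structure.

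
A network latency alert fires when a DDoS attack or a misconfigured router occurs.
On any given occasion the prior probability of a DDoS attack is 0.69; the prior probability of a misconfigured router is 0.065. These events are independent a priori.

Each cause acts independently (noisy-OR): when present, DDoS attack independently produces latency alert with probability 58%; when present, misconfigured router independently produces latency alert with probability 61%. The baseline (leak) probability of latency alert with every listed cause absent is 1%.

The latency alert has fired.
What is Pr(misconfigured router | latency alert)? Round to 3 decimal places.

Under noisy-OR, P(latency alert | causes) = 1 − (1−0.01)·∏(1−qᵢ) over the active causes.
By total probability over the 4 (DDoS attack, misconfigured router) configurations:
  P(latency alert) = 0.01·0.31·0.935 + 0.6139·0.31·0.065 + 0.5842·0.69·0.935 + 0.837838·0.69·0.065
        = 0.002899 + 0.012370 + 0.376897 + 0.037577 = 0.429743
Keeping only the misconfigured router-present terms gives 0.049947, so
  P(misconfigured router | latency alert) = 0.049947 / 0.429743 ≈ 0.116

Pr(misconfigured router | latency alert) ≈ 0.116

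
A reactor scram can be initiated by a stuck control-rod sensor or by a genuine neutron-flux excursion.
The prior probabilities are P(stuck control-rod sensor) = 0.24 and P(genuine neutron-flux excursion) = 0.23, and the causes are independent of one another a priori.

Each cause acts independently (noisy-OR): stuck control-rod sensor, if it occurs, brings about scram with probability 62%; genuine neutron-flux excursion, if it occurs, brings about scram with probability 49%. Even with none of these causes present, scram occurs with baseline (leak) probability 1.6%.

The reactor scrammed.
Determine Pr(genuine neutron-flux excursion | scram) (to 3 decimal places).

Under noisy-OR, P(scram | causes) = 1 − (1−0.016)·∏(1−qᵢ) over the active causes.
By total probability over the 4 (stuck control-rod sensor, genuine neutron-flux excursion) configurations:
  P(scram) = 0.016×0.76×0.77 + 0.49816×0.76×0.23 + 0.62608×0.24×0.77 + 0.809301×0.24×0.23
        = 0.009363 + 0.087078 + 0.115700 + 0.044673 = 0.256814
Configurations with genuine neutron-flux excursion contribute 0.131751, so
  P(genuine neutron-flux excursion | scram) = 0.131751 / 0.256814 ≈ 0.513

Pr(genuine neutron-flux excursion | scram) ≈ 0.513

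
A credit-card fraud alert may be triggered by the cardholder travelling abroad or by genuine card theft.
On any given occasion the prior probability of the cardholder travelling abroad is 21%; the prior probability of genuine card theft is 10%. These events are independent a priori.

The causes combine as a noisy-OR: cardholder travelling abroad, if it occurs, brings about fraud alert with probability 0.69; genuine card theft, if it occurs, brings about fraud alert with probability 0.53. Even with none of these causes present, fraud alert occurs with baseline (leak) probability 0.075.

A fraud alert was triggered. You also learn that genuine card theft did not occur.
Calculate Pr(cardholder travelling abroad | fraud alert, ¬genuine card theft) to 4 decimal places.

Pr(cardholder travelling abroad | fraud alert, ¬genuine card theft) ≈ 0.7166

Under noisy-OR, P(fraud alert | causes) = 1 − (1−0.075)·∏(1−qᵢ) over the active causes.
Weight on cardholder travelling abroad=true, given the evidence: 0.71325·0.21 = 0.149783
Denominator P(fraud alert | ¬genuine card theft): 0.075·0.79 + 0.71325·0.21 = 0.209033
Posterior = 0.149783 / 0.209033 ≈ 0.7166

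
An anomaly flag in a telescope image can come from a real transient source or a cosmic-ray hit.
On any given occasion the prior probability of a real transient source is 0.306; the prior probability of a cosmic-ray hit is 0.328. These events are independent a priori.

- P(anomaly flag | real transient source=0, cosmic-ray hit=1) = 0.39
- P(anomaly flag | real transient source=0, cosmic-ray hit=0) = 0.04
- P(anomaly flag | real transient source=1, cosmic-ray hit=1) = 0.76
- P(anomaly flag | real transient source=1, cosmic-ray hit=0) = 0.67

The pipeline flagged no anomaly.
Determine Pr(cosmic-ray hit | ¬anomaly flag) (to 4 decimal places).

Sum P(¬anomaly flag|·) weighted by the priors over the 4 (real transient source, cosmic-ray hit) configurations:
  P(¬anomaly flag) = 0.96*0.694*0.672 + 0.61*0.694*0.328 + 0.33*0.306*0.672 + 0.24*0.306*0.328
        = 0.447713 + 0.138856 + 0.067859 + 0.024088 = 0.678516
Keeping only the cosmic-ray hit-present terms gives 0.162944, so
  P(cosmic-ray hit | ¬anomaly flag) = 0.162944 / 0.678516 ≈ 0.2401

Pr(cosmic-ray hit | ¬anomaly flag) ≈ 0.2401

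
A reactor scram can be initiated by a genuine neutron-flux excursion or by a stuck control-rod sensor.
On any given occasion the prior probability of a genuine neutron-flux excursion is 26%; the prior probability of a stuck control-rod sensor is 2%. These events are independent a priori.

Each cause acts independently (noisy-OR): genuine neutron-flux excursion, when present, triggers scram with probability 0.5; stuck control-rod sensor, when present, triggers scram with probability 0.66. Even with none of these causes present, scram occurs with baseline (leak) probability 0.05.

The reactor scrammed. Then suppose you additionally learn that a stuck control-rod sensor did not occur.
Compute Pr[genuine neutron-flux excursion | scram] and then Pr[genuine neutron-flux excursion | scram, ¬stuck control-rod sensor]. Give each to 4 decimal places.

Under noisy-OR, P(scram | causes) = 1 − (1−0.05)·∏(1−qᵢ) over the active causes.
Weight on genuine neutron-flux excursion=true, given the evidence: 0.133770 + 0.004360 = 0.138130
Denominator P(scram): 0.05*0.74*0.98 + 0.677*0.74*0.02 + 0.525*0.26*0.98 + 0.8385*0.26*0.02 = 0.184410
P(genuine neutron-flux excursion | scram) = 0.138130/0.184410 ≈ 0.7490

Now also conditioning on stuck control-rod sensor≠true:
P(scram | ¬stuck control-rod sensor) = 0.05*0.74 + 0.525*0.26 = 0.037000 + 0.136500 = 0.173500
Of this, 0.136500 comes from 0.525*0.26 (the genuine neutron-flux excursion=true cases).
Hence the posterior is 0.136500/0.173500 ≈ 0.7867.
With stuck control-rod sensor excluded, genuine neutron-flux excursion must carry more of the explanatory weight for the scram.

Pr[genuine neutron-flux excursion | scram] ≈ 0.7490; Pr[genuine neutron-flux excursion | scram, ¬stuck control-rod sensor] ≈ 0.7867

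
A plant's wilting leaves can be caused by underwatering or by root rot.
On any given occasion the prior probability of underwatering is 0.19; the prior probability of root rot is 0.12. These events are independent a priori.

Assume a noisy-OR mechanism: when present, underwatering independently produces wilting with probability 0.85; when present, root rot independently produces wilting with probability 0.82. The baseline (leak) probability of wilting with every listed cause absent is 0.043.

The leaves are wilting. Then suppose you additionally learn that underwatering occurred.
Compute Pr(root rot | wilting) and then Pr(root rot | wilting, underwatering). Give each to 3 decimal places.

Under noisy-OR, P(wilting | causes) = 1 − (1−0.043)·∏(1−qᵢ) over the active causes.
P(wilting) = 0.043*0.81*0.88 + 0.82774*0.81*0.12 + 0.85645*0.19*0.88 + 0.974161*0.19*0.12 = 0.030650 + 0.080456 + 0.143198 + 0.022211 = 0.276515
The root rot-present share is 0.080456 + 0.022211 = 0.102667.
So P(root rot | wilting) = 0.102667/0.276515 ≈ 0.371.

With the extra evidence:
Enumerate both values of root rot and weight by the priors:
  P(wilting | underwatering) = 0.85645·0.88 + 0.974161·0.12
        = 0.753676 + 0.116899 = 0.870575
The terms with root rot present sum to 0.116899, so
  P(root rot | wilting, underwatering) = 0.116899 / 0.870575 ≈ 0.134

Pr(root rot | wilting) ≈ 0.371; Pr(root rot | wilting, underwatering) ≈ 0.134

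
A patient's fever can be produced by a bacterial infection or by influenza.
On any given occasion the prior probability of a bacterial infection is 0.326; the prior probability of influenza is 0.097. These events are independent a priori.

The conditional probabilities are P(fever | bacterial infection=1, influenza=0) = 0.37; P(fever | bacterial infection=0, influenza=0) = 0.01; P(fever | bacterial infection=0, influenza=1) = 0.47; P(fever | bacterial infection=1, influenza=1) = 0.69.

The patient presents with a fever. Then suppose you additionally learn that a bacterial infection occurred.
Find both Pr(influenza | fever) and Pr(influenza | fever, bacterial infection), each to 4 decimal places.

Enumerate the 4 (bacterial infection, influenza) configurations and weight by the priors:
  P(fever) = 0.01*0.674*0.903 + 0.47*0.674*0.097 + 0.37*0.326*0.903 + 0.69*0.326*0.097
        = 0.006086 + 0.030728 + 0.108920 + 0.021819 = 0.167553
The terms with influenza present sum to 0.052547, so
  P(influenza | fever) = 0.052547 / 0.167553 ≈ 0.3136

Now also conditioning on bacterial infection=true:
For the numerator, keep only influenza=true terms: 0.69*0.097 = 0.066930
The normalizing constant is 0.37*0.903 + 0.69*0.097 = 0.401040
P(influenza | fever, bacterial infection) = 0.066930/0.401040 ≈ 0.1669
Conditioning on bacterial infection lowers the posterior on influenza: the classic explaining-away effect in a common-effect structure.

Pr(influenza | fever) ≈ 0.3136; Pr(influenza | fever, bacterial infection) ≈ 0.1669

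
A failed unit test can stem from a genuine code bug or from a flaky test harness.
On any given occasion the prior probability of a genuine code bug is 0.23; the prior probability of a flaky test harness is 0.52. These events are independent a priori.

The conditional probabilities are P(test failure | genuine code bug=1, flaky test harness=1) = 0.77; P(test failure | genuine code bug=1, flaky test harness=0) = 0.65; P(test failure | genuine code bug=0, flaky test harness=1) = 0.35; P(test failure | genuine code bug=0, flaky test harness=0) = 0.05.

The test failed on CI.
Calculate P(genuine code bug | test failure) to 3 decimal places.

P(genuine code bug | test failure) ≈ 0.508

Enumerate the 4 (genuine code bug, flaky test harness) configurations and weight by the priors:
  P(test failure) = 0.05*0.77*0.48 + 0.35*0.77*0.52 + 0.65*0.23*0.48 + 0.77*0.23*0.52
        = 0.018480 + 0.140140 + 0.071760 + 0.092092 = 0.322472
Keeping only the genuine code bug-present terms gives 0.163852, so
  P(genuine code bug | test failure) = 0.163852 / 0.322472 ≈ 0.508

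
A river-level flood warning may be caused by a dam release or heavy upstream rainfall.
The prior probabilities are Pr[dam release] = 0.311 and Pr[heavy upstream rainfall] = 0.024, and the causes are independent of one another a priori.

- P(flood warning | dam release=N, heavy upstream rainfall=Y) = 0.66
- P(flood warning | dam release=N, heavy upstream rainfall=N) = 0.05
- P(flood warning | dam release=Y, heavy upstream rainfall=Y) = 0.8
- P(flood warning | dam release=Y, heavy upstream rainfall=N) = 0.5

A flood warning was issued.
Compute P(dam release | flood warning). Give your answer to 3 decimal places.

P(dam release | flood warning) ≈ 0.780

Enumerate the 4 (dam release, heavy upstream rainfall) configurations and weight by the priors:
  P(flood warning) = 0.05*0.689*0.976 + 0.66*0.689*0.024 + 0.5*0.311*0.976 + 0.8*0.311*0.024
        = 0.033623 + 0.010914 + 0.151768 + 0.005971 = 0.202276
Keeping only the dam release-present terms gives 0.157739, so
  P(dam release | flood warning) = 0.157739 / 0.202276 ≈ 0.780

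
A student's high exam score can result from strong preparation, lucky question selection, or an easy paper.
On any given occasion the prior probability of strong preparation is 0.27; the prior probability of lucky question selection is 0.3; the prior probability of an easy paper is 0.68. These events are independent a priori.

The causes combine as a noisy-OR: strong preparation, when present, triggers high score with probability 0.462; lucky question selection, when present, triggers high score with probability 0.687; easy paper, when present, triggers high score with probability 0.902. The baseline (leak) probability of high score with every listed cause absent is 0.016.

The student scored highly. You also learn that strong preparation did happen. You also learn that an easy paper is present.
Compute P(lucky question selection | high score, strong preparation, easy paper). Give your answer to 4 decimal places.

P(lucky question selection | high score, strong preparation, easy paper) ≈ 0.3078

Under noisy-OR, P(high score | causes) = 1 − (1−0.016)·∏(1−qᵢ) over the active causes.
P(high score | strong preparation, easy paper) = 0.94812×0.7 + 0.983761×0.3 = 0.663684 + 0.295128 = 0.958812
Restricting to configurations with lucky question selection present: 0.983761×0.3 = 0.295128.
So P(lucky question selection | high score, strong preparation, easy paper) = 0.295128/0.958812 ≈ 0.3078.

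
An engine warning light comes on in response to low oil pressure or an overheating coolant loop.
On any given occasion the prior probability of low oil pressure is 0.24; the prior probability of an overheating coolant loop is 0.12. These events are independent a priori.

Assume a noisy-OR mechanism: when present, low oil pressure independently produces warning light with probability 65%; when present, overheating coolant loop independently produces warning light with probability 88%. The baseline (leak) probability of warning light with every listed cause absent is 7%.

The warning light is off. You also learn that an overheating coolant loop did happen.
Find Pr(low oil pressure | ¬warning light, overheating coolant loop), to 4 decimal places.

Under noisy-OR, P(warning light | causes) = 1 − (1−0.07)·∏(1−qᵢ) over the active causes.
P(¬warning light | overheating coolant loop) = 0.1116·0.76 + 0.03906·0.24 = 0.084816 + 0.009374 = 0.094190
The low oil pressure-present share is 0.03906·0.24 = 0.009374.
So P(low oil pressure | ¬warning light, overheating coolant loop) = 0.009374/0.094190 ≈ 0.0995.

Pr(low oil pressure | ¬warning light, overheating coolant loop) ≈ 0.0995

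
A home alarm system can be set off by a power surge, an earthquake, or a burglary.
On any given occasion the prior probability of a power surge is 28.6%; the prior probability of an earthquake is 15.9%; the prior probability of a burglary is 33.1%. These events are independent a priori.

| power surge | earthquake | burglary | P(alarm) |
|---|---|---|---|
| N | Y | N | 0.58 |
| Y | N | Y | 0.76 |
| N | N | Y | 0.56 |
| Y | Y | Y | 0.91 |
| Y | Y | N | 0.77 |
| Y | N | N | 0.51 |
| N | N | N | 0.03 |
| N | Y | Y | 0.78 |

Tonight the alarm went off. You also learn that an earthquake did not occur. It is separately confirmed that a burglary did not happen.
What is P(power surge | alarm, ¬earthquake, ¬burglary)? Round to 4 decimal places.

P(alarm | ¬earthquake, ¬burglary) = 0.03×0.714 + 0.51×0.286 = 0.021420 + 0.145860 = 0.167280
Restricting to configurations with power surge present: 0.51×0.286 = 0.145860.
So P(power surge | alarm, ¬earthquake, ¬burglary) = 0.145860/0.167280 ≈ 0.8720.

P(power surge | alarm, ¬earthquake, ¬burglary) ≈ 0.8720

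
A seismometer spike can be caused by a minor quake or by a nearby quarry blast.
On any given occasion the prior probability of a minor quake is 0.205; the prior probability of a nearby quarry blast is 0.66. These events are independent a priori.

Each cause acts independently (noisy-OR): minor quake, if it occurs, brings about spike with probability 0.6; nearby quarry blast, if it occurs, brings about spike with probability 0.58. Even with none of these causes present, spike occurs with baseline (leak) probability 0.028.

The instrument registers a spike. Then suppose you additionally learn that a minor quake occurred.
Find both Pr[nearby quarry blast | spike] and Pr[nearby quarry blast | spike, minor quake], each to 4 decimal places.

Under noisy-OR, P(spike | causes) = 1 − (1−0.028)·∏(1−qᵢ) over the active causes.
P(spike) = 0.028·0.795·0.34 + 0.59176·0.795·0.66 + 0.6112·0.205·0.34 + 0.836704·0.205·0.66 = 0.007568 + 0.310496 + 0.042601 + 0.113206 = 0.473871
Of this, 0.423702 comes from 0.310496 + 0.113206 (the nearby quarry blast=true cases).
So P(nearby quarry blast | spike) = 0.423702/0.473871 ≈ 0.8941.

With the extra evidence:
Weight on nearby quarry blast=true, given the evidence: 0.836704*0.66 = 0.552225
Denominator P(spike | minor quake): 0.6112*0.34 + 0.836704*0.66 = 0.760033
Posterior = 0.552225 / 0.760033 ≈ 0.7266

Pr[nearby quarry blast | spike] ≈ 0.8941; Pr[nearby quarry blast | spike, minor quake] ≈ 0.7266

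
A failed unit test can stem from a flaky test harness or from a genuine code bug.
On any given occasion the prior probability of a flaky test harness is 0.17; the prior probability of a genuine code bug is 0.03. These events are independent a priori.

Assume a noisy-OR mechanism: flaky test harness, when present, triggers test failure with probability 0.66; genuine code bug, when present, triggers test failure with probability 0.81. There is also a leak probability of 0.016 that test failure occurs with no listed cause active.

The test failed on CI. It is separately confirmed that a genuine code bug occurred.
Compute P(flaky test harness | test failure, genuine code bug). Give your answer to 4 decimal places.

Under noisy-OR, P(test failure | causes) = 1 − (1−0.016)·∏(1−qᵢ) over the active causes.
Numerator (weight on configurations with flaky test harness): 0.936434·0.17 = 0.159194
The normalizing constant is 0.81304·0.83 + 0.936434·0.17 = 0.834017
Posterior = 0.159194 / 0.834017 ≈ 0.1909

P(flaky test harness | test failure, genuine code bug) ≈ 0.1909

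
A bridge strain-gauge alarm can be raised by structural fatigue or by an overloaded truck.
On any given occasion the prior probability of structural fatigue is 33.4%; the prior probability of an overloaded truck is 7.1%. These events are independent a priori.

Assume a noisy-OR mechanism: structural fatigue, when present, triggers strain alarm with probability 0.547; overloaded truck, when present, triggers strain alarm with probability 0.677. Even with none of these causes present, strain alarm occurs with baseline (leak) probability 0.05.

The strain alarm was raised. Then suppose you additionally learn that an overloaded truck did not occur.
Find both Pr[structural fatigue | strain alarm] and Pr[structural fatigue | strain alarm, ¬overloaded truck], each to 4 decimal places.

Pr[structural fatigue | strain alarm] ≈ 0.7558; Pr[structural fatigue | strain alarm, ¬overloaded truck] ≈ 0.8510

Under noisy-OR, P(strain alarm | causes) = 1 − (1−0.05)·∏(1−qᵢ) over the active causes.
P(strain alarm) = 0.05·0.666·0.929 + 0.69315·0.666·0.071 + 0.56965·0.334·0.929 + 0.860997·0.334·0.071 = 0.030936 + 0.032776 + 0.176754 + 0.020418 = 0.260884
Of this, 0.197172 comes from 0.176754 + 0.020418 (the structural fatigue=true cases).
Hence the posterior is 0.197172/0.260884 ≈ 0.7558.

With the extra evidence:
For the numerator, keep only structural fatigue=true terms: 0.56965*0.334 = 0.190263
Normalizer over all consistent configurations: 0.05*0.666 + 0.56965*0.334 = 0.223563
P(structural fatigue | strain alarm, ¬overloaded truck) = 0.190263/0.223563 ≈ 0.8510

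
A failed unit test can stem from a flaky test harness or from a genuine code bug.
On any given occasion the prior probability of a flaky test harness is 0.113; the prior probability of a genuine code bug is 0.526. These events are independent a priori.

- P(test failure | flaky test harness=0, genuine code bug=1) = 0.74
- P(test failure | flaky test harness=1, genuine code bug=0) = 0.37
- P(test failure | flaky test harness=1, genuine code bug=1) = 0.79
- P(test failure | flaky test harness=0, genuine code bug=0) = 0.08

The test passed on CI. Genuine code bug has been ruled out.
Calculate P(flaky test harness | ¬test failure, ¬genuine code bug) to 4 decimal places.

P(flaky test harness | ¬test failure, ¬genuine code bug) ≈ 0.0802

For the numerator, keep only flaky test harness=true terms: 0.63·0.113 = 0.071190
Normalizer over all consistent configurations: 0.92·0.887 + 0.63·0.113 = 0.887230
P(flaky test harness | ¬test failure, ¬genuine code bug) = 0.071190/0.887230 ≈ 0.0802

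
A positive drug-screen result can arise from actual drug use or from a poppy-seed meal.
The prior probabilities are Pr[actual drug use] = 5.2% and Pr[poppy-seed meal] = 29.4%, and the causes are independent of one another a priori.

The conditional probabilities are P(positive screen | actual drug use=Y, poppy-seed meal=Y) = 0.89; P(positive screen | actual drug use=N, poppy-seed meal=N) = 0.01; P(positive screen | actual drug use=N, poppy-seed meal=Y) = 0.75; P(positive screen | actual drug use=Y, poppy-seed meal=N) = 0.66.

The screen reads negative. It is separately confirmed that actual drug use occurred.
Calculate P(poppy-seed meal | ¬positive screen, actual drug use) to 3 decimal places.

P(poppy-seed meal | ¬positive screen, actual drug use) ≈ 0.119

By total probability over both values of poppy-seed meal:
  P(¬positive screen | actual drug use) = 0.34×0.706 + 0.11×0.294
        = 0.240040 + 0.032340 = 0.272380
Keeping only the poppy-seed meal-present terms gives 0.032340, so
  P(poppy-seed meal | ¬positive screen, actual drug use) = 0.032340 / 0.272380 ≈ 0.119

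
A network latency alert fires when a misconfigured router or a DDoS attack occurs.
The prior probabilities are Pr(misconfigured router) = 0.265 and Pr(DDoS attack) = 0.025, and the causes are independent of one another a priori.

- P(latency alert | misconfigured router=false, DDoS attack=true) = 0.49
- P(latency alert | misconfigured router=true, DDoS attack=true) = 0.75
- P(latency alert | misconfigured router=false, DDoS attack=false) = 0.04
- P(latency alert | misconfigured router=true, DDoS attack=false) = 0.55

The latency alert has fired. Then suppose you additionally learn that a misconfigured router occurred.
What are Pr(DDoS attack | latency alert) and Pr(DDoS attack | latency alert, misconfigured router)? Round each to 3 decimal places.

P(latency alert) = 0.04×0.735×0.975 + 0.49×0.735×0.025 + 0.55×0.265×0.975 + 0.75×0.265×0.025 = 0.028665 + 0.009004 + 0.142106 + 0.004969 = 0.184744
Restricting to configurations with DDoS attack present: 0.009004 + 0.004969 = 0.013973.
Hence the posterior is 0.013973/0.184744 ≈ 0.076.

Now condition on the additional information:
P(latency alert | misconfigured router) = 0.55·0.975 + 0.75·0.025 = 0.536250 + 0.018750 = 0.555000
Of this, 0.018750 comes from 0.75·0.025 (the DDoS attack=true cases).
Hence the posterior is 0.018750/0.555000 ≈ 0.034.
Conditioning on misconfigured router lowers the posterior on DDoS attack: the classic explaining-away effect in a common-effect structure.

Pr(DDoS attack | latency alert) ≈ 0.076; Pr(DDoS attack | latency alert, misconfigured router) ≈ 0.034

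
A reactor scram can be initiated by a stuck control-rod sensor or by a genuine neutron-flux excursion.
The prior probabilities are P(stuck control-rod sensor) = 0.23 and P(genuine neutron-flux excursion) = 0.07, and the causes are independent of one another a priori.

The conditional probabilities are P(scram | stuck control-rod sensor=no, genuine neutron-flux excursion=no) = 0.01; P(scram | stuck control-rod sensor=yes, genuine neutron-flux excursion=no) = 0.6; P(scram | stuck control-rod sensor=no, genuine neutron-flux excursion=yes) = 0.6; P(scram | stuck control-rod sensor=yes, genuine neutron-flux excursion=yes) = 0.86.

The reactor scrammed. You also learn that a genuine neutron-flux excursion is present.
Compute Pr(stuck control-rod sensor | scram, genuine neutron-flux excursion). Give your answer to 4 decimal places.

P(scram | genuine neutron-flux excursion) = 0.6*0.77 + 0.86*0.23 = 0.462000 + 0.197800 = 0.659800
The stuck control-rod sensor-present share is 0.86*0.23 = 0.197800.
Hence the posterior is 0.197800/0.659800 ≈ 0.2998.

Pr(stuck control-rod sensor | scram, genuine neutron-flux excursion) ≈ 0.2998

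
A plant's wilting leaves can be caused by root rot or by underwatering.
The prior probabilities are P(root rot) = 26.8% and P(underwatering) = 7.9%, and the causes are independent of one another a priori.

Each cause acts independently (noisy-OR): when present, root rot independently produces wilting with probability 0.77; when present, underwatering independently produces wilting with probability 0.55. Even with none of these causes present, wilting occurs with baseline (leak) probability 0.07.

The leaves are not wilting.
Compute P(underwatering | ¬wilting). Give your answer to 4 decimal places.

Under noisy-OR, P(wilting | causes) = 1 − (1−0.07)·∏(1−qᵢ) over the active causes.
Sum P(¬wilting|·) weighted by the priors over the 4 (root rot, underwatering) configurations:
  P(¬wilting) = 0.93×0.732×0.921 + 0.4185×0.732×0.079 + 0.2139×0.268×0.921 + 0.096255×0.268×0.079
        = 0.626980 + 0.024201 + 0.052797 + 0.002038 = 0.706016
The terms with underwatering present sum to 0.026239, so
  P(underwatering | ¬wilting) = 0.026239 / 0.706016 ≈ 0.0372

P(underwatering | ¬wilting) ≈ 0.0372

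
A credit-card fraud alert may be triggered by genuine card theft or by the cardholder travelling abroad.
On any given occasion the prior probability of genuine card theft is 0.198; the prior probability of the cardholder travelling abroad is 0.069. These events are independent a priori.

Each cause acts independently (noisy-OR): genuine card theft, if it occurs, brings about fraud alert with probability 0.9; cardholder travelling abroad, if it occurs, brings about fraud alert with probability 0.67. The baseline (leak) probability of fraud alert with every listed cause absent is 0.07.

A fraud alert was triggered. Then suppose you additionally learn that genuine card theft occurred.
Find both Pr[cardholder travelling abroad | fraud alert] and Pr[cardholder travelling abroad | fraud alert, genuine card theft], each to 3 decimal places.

Pr[cardholder travelling abroad | fraud alert] ≈ 0.190; Pr[cardholder travelling abroad | fraud alert, genuine card theft] ≈ 0.073

Under noisy-OR, P(fraud alert | causes) = 1 − (1−0.07)·∏(1−qᵢ) over the active causes.
Numerator (weight on configurations with cardholder travelling abroad): 0.038355 + 0.013243 = 0.051598
The normalizing constant is 0.07×0.802×0.931 + 0.6931×0.802×0.069 + 0.907×0.198×0.931 + 0.96931×0.198×0.069 = 0.271059
P(cardholder travelling abroad | fraud alert) = 0.051598/0.271059 ≈ 0.190

With the extra evidence:
For the numerator, keep only cardholder travelling abroad=true terms: 0.96931·0.069 = 0.066882
The normalizing constant is 0.907·0.931 + 0.96931·0.069 = 0.911299
P(cardholder travelling abroad | fraud alert, genuine card theft) = 0.066882/0.911299 ≈ 0.073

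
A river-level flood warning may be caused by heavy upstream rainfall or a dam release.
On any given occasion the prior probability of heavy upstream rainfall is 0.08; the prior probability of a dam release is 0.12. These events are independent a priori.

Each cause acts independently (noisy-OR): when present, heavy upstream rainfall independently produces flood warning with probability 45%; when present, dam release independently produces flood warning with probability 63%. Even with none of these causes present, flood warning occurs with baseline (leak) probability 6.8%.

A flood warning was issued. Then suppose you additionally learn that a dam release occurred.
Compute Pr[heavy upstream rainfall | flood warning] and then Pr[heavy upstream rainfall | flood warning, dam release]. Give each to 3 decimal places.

Under noisy-OR, P(flood warning | causes) = 1 − (1−0.068)·∏(1−qᵢ) over the active causes.
By total probability over the 4 (heavy upstream rainfall, dam release) configurations:
  P(flood warning) = 0.068*0.92*0.88 + 0.65516*0.92*0.12 + 0.4874*0.08*0.88 + 0.810338*0.08*0.12
        = 0.055053 + 0.072330 + 0.034313 + 0.007779 = 0.169475
Keeping only the heavy upstream rainfall-present terms gives 0.042092, so
  P(heavy upstream rainfall | flood warning) = 0.042092 / 0.169475 ≈ 0.248

With the extra evidence:
P(flood warning | dam release) = 0.65516*0.92 + 0.810338*0.08 = 0.602747 + 0.064827 = 0.667574
Restricting to configurations with heavy upstream rainfall present: 0.810338*0.08 = 0.064827.
P(heavy upstream rainfall | flood warning, dam release) = 0.064827 / 0.667574 ≈ 0.097

Pr[heavy upstream rainfall | flood warning] ≈ 0.248; Pr[heavy upstream rainfall | flood warning, dam release] ≈ 0.097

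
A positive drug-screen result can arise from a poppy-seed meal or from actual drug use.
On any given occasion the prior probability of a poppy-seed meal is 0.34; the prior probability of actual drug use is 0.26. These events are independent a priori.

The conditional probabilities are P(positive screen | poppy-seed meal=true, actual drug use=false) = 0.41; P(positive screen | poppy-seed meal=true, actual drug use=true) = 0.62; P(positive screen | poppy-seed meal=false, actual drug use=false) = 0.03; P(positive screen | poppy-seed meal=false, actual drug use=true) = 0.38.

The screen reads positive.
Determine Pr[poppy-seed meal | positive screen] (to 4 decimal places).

Pr[poppy-seed meal | positive screen] ≈ 0.6642

Numerator (weight on configurations with poppy-seed meal): 0.103156 + 0.054808 = 0.157964
The normalizing constant is 0.03×0.66×0.74 + 0.38×0.66×0.26 + 0.41×0.34×0.74 + 0.62×0.34×0.26 = 0.237824
Posterior = 0.157964 / 0.237824 ≈ 0.6642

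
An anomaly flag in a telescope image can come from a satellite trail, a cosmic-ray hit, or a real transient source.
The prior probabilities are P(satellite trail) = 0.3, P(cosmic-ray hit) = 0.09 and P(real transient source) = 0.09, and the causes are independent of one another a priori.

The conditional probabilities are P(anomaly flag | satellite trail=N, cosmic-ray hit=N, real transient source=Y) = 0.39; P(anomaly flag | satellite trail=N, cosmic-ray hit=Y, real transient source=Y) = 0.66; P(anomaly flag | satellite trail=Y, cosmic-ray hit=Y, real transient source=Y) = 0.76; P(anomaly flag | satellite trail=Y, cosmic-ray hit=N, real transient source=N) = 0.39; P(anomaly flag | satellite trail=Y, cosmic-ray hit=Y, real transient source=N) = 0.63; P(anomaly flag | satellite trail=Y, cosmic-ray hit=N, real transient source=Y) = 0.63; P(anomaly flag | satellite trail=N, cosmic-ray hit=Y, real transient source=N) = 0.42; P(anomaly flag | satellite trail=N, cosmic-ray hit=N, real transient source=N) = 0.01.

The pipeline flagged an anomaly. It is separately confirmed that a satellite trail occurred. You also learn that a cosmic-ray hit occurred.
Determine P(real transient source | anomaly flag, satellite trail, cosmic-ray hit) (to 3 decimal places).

P(real transient source | anomaly flag, satellite trail, cosmic-ray hit) ≈ 0.107

P(anomaly flag | satellite trail, cosmic-ray hit) = 0.63·0.91 + 0.76·0.09 = 0.573300 + 0.068400 = 0.641700
Restricting to configurations with real transient source present: 0.76·0.09 = 0.068400.
So P(real transient source | anomaly flag, satellite trail, cosmic-ray hit) = 0.068400/0.641700 ≈ 0.107.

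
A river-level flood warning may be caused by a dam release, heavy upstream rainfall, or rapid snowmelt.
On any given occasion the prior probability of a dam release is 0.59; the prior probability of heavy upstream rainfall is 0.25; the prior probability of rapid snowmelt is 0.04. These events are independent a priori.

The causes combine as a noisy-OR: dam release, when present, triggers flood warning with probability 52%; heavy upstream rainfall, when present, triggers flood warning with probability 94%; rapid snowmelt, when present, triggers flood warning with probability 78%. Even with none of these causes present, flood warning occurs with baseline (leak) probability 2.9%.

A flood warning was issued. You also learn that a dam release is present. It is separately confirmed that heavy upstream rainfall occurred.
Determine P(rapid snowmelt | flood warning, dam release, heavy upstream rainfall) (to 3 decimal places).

Under noisy-OR, P(flood warning | causes) = 1 − (1−0.029)·∏(1−qᵢ) over the active causes.
Enumerate both values of rapid snowmelt and weight by the priors:
  P(flood warning | dam release, heavy upstream rainfall) = 0.972035*0.96 + 0.993848*0.04
        = 0.933154 + 0.039754 = 0.972908
The terms with rapid snowmelt present sum to 0.039754, so
  P(rapid snowmelt | flood warning, dam release, heavy upstream rainfall) = 0.039754 / 0.972908 ≈ 0.041

P(rapid snowmelt | flood warning, dam release, heavy upstream rainfall) ≈ 0.041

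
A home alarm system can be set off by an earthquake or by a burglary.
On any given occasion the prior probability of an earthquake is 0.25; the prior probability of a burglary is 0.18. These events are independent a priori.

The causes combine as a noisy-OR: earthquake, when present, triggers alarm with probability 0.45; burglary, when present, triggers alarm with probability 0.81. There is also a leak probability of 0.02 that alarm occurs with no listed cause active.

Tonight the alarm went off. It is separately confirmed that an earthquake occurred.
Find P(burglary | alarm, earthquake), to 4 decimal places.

Under noisy-OR, P(alarm | causes) = 1 − (1−0.02)·∏(1−qᵢ) over the active causes.
P(alarm | earthquake) = 0.461*0.82 + 0.89759*0.18 = 0.378020 + 0.161566 = 0.539586
The burglary-present share is 0.89759*0.18 = 0.161566.
P(burglary | alarm, earthquake) = 0.161566 / 0.539586 ≈ 0.2994

P(burglary | alarm, earthquake) ≈ 0.2994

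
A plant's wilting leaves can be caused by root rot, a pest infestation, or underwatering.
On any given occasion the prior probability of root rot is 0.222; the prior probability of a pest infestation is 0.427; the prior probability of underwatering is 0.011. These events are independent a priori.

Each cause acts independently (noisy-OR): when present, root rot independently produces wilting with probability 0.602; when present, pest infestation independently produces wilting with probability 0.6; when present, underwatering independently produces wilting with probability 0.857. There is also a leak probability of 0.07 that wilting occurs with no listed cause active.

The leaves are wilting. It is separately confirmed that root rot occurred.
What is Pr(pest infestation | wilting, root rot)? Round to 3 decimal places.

Under noisy-OR, P(wilting | causes) = 1 − (1−0.07)·∏(1−qᵢ) over the active causes.
Weight on pest infestation=true, given the evidence: 0.359779 + 0.004598 = 0.364377
The normalizing constant is 0.62986·0.573·0.989 + 0.94707·0.573·0.011 + 0.851944·0.427·0.989 + 0.978828·0.427·0.011 = 0.727286
Posterior = 0.364377 / 0.727286 ≈ 0.501

Pr(pest infestation | wilting, root rot) ≈ 0.501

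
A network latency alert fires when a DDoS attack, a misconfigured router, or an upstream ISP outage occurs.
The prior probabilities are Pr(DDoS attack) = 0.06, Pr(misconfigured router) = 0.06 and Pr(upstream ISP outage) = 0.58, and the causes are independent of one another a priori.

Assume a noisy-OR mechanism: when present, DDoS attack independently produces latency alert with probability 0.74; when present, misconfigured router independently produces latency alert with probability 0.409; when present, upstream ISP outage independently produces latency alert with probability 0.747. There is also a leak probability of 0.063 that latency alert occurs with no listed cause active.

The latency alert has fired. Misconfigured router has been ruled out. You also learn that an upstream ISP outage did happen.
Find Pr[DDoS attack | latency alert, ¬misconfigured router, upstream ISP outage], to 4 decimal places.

Pr[DDoS attack | latency alert, ¬misconfigured router, upstream ISP outage] ≈ 0.0728

Under noisy-OR, P(latency alert | causes) = 1 − (1−0.063)·∏(1−qᵢ) over the active causes.
P(latency alert | ¬misconfigured router, upstream ISP outage) = 0.762939×0.94 + 0.938364×0.06 = 0.717163 + 0.056302 = 0.773465
Restricting to configurations with DDoS attack present: 0.938364×0.06 = 0.056302.
So P(DDoS attack | latency alert, ¬misconfigured router, upstream ISP outage) = 0.056302/0.773465 ≈ 0.0728.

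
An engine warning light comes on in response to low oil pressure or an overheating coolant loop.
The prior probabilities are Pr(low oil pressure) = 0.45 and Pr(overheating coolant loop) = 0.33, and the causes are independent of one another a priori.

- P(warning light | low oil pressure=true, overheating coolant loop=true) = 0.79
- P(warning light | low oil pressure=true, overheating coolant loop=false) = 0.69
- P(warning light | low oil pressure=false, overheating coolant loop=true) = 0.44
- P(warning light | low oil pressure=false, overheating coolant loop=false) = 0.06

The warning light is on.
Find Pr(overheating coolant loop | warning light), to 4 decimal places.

Pr(overheating coolant loop | warning light) ≈ 0.4614

P(warning light) = 0.06·0.55·0.67 + 0.44·0.55·0.33 + 0.69·0.45·0.67 + 0.79·0.45·0.33 = 0.022110 + 0.079860 + 0.208035 + 0.117315 = 0.427320
Of this, 0.197175 comes from 0.079860 + 0.117315 (the overheating coolant loop=true cases).
Hence the posterior is 0.197175/0.427320 ≈ 0.4614.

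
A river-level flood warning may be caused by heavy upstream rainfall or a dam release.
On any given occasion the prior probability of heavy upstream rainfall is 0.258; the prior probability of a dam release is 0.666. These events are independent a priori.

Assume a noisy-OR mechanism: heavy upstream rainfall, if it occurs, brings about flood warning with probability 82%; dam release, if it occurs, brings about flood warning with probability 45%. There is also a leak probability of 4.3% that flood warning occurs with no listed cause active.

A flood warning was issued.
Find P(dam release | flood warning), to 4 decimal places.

Under noisy-OR, P(flood warning | causes) = 1 − (1−0.043)·∏(1−qᵢ) over the active causes.
Sum P(flood warning|·) weighted by the priors over the 4 (heavy upstream rainfall, dam release) configurations:
  P(flood warning) = 0.043*0.742*0.334 + 0.47365*0.742*0.666 + 0.82774*0.258*0.334 + 0.905257*0.258*0.666
        = 0.010657 + 0.234065 + 0.071328 + 0.155548 = 0.471598
Configurations with dam release contribute 0.389613, so
  P(dam release | flood warning) = 0.389613 / 0.471598 ≈ 0.8262

P(dam release | flood warning) ≈ 0.8262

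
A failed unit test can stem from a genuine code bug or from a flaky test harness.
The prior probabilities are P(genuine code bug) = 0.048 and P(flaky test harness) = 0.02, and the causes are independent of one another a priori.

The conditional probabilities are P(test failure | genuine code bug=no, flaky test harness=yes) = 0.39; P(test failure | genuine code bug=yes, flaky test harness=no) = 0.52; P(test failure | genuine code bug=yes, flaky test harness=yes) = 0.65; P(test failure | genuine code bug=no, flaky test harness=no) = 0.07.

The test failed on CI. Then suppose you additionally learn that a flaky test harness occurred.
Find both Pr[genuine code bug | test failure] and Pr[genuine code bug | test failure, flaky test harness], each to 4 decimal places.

P(test failure) = 0.07*0.952*0.98 + 0.39*0.952*0.02 + 0.52*0.048*0.98 + 0.65*0.048*0.02 = 0.065307 + 0.007426 + 0.024461 + 0.000624 = 0.097818
Restricting to configurations with genuine code bug present: 0.024461 + 0.000624 = 0.025085.
Hence the posterior is 0.025085/0.097818 ≈ 0.2564.

Now also conditioning on flaky test harness=true:
Weight on genuine code bug=true, given the evidence: 0.65·0.048 = 0.031200
Normalizer over all consistent configurations: 0.39·0.952 + 0.65·0.048 = 0.402480
P(genuine code bug | test failure, flaky test harness) = 0.031200/0.402480 ≈ 0.0775
This is intercausal reasoning (explaining away): once flaky test harness accounts for the test failure, genuine code bug becomes less likely.

Pr[genuine code bug | test failure] ≈ 0.2564; Pr[genuine code bug | test failure, flaky test harness] ≈ 0.0775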